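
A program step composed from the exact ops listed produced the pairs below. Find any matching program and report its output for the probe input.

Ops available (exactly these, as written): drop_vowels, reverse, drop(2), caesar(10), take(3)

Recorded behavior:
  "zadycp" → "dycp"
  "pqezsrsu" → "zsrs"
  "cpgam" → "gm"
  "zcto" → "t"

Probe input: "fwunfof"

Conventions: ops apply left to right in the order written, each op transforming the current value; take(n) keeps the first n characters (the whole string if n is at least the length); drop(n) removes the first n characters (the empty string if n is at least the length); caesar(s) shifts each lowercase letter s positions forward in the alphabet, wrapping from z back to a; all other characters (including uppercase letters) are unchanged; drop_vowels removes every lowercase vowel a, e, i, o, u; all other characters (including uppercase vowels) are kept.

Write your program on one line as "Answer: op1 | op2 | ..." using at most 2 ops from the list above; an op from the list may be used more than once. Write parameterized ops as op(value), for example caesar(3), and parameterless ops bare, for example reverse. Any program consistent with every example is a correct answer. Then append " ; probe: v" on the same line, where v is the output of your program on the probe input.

drop(2) | drop_vowels ; probe: "nff"

Check, running the answer program on each example:
  "zadycp" -> "dycp" -> "dycp"
  "pqezsrsu" -> "ezsrsu" -> "zsrs"
  "cpgam" -> "gam" -> "gm"
  "zcto" -> "to" -> "t"
  probe: "fwunfof" -> "unfof" -> "nff"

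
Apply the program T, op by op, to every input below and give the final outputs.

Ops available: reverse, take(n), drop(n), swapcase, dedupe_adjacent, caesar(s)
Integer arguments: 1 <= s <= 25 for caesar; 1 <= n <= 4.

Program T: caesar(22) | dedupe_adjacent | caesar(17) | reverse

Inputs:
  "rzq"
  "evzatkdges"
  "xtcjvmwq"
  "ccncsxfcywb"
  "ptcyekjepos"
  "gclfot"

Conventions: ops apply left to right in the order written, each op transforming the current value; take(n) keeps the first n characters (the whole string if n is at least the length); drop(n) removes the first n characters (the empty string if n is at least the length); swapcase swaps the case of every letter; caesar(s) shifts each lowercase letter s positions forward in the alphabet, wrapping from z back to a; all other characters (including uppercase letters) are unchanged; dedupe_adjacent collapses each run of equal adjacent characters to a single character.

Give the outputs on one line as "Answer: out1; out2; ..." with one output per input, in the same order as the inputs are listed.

Execution, op by op:
  "rzq" -> "nvm" -> "nvm" -> "emd" -> "dme"
  "evzatkdges" -> "arvwpgzcao" -> "arvwpgzcao" -> "rimngxqtrf" -> "frtqxgnmir"
  "xtcjvmwq" -> "tpyfrism" -> "tpyfrism" -> "kgpwizjd" -> "djziwpgk"
  "ccncsxfcywb" -> "yyjyotbyusx" -> "yjyotbyusx" -> "papfkspljo" -> "ojlpskfpap"
  "ptcyekjepos" -> "lpyuagfalko" -> "lpyuagfalko" -> "cgplrxwrcbf" -> "fbcrwxrlpgc"
  "gclfot" -> "cyhbkp" -> "cyhbkp" -> "tpysbg" -> "gbsypt"

"dme"; "frtqxgnmir"; "djziwpgk"; "ojlpskfpap"; "fbcrwxrlpgc"; "gbsypt"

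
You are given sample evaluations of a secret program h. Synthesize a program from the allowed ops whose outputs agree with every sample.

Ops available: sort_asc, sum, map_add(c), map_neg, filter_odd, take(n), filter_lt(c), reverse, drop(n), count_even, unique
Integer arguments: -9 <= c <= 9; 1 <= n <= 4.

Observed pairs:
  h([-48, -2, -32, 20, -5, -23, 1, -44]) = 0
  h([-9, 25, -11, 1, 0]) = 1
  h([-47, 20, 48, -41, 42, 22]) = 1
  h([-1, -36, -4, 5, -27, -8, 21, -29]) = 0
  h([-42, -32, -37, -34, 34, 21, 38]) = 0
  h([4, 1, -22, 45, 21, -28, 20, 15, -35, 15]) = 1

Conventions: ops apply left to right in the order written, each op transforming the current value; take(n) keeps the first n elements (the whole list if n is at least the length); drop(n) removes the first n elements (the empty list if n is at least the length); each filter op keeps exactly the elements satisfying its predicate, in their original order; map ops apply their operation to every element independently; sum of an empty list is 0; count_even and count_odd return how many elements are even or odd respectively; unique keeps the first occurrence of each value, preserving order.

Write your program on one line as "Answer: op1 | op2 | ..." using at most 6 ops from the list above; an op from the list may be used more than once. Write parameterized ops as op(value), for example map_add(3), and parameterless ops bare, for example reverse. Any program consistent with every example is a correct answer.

unique | map_add(-7) | sort_asc | take(1) | count_even

Check, running the answer program on each example:
  [-48, -2, -32, 20, -5, -23, 1, -44] -> [-48, -2, -32, 20, -5, -23, 1, -44] -> [-55, -9, -39, 13, -12, -30, -6, -51] -> [-55, -51, -39, -30, -12, -9, -6, 13] -> [-55] -> 0
  [-9, 25, -11, 1, 0] -> [-9, 25, -11, 1, 0] -> [-16, 18, -18, -6, -7] -> [-18, -16, -7, -6, 18] -> [-18] -> 1
  [-47, 20, 48, -41, 42, 22] -> [-47, 20, 48, -41, 42, 22] -> [-54, 13, 41, -48, 35, 15] -> [-54, -48, 13, 15, 35, 41] -> [-54] -> 1
  [-1, -36, -4, 5, -27, -8, 21, -29] -> [-1, -36, -4, 5, -27, -8, 21, -29] -> [-8, -43, -11, -2, -34, -15, 14, -36] -> [-43, -36, -34, -15, -11, -8, -2, 14] -> [-43] -> 0
  [-42, -32, -37, -34, 34, 21, 38] -> [-42, -32, -37, -34, 34, 21, 38] -> [-49, -39, -44, -41, 27, 14, 31] -> [-49, -44, -41, -39, 14, 27, 31] -> [-49] -> 0
  [4, 1, -22, 45, 21, -28, 20, 15, -35, 15] -> [4, 1, -22, 45, 21, -28, 20, 15, -35] -> [-3, -6, -29, 38, 14, -35, 13, 8, -42] -> [-42, -35, -29, -6, -3, 8, 13, 14, 38] -> [-42] -> 1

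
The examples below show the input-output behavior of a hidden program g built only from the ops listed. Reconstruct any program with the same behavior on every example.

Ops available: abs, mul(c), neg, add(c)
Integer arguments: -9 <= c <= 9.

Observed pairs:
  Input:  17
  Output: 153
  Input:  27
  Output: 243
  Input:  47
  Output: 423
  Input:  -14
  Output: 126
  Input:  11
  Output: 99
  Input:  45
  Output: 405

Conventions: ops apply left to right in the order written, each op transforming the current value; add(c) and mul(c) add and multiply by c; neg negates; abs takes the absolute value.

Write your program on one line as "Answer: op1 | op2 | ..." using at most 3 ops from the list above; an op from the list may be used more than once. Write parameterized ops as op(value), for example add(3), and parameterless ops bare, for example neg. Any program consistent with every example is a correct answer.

mul(9) | abs

Check, running the answer program on each example:
  17 -> 153 -> 153
  27 -> 243 -> 243
  47 -> 423 -> 423
  -14 -> -126 -> 126
  11 -> 99 -> 99
  45 -> 405 -> 405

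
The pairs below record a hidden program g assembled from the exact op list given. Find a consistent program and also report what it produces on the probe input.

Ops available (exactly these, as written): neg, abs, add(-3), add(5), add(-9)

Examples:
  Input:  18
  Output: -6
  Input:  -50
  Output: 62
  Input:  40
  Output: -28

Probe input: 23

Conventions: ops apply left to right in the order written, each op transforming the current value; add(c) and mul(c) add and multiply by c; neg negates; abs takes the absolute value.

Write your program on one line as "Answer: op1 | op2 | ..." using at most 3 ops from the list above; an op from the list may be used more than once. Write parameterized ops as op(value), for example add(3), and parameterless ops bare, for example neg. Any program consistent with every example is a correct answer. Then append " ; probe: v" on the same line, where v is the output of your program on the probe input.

add(-9) | add(-3) | neg ; probe: -11

Check, running the answer program on each example:
  18 -> 9 -> 6 -> -6
  -50 -> -59 -> -62 -> 62
  40 -> 31 -> 28 -> -28
  probe: 23 -> 14 -> 11 -> -11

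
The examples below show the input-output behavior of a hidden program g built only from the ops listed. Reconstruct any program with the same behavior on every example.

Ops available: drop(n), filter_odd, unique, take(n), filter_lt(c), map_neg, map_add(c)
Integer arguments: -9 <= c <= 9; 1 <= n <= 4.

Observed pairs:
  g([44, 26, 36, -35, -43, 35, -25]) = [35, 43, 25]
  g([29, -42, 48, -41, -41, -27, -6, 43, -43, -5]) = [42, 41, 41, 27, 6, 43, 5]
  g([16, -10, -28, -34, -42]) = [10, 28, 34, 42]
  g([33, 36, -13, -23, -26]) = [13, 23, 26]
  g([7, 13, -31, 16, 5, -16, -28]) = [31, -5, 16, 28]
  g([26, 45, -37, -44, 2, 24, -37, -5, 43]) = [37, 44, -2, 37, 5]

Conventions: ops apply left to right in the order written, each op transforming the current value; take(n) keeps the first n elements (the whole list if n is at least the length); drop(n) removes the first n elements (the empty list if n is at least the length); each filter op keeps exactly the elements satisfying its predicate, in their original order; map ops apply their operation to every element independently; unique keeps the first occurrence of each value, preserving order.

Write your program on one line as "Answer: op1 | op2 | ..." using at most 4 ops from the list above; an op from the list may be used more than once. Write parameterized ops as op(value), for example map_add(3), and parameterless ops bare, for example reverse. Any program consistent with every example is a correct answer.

drop(1) | filter_lt(8) | map_neg

Check, running the answer program on each example:
  [44, 26, 36, -35, -43, 35, -25] -> [26, 36, -35, -43, 35, -25] -> [-35, -43, -25] -> [35, 43, 25]
  [29, -42, 48, -41, -41, -27, -6, 43, -43, -5] -> [-42, 48, -41, -41, -27, -6, 43, -43, -5] -> [-42, -41, -41, -27, -6, -43, -5] -> [42, 41, 41, 27, 6, 43, 5]
  [16, -10, -28, -34, -42] -> [-10, -28, -34, -42] -> [-10, -28, -34, -42] -> [10, 28, 34, 42]
  [33, 36, -13, -23, -26] -> [36, -13, -23, -26] -> [-13, -23, -26] -> [13, 23, 26]
  [7, 13, -31, 16, 5, -16, -28] -> [13, -31, 16, 5, -16, -28] -> [-31, 5, -16, -28] -> [31, -5, 16, 28]
  [26, 45, -37, -44, 2, 24, -37, -5, 43] -> [45, -37, -44, 2, 24, -37, -5, 43] -> [-37, -44, 2, -37, -5] -> [37, 44, -2, 37, 5]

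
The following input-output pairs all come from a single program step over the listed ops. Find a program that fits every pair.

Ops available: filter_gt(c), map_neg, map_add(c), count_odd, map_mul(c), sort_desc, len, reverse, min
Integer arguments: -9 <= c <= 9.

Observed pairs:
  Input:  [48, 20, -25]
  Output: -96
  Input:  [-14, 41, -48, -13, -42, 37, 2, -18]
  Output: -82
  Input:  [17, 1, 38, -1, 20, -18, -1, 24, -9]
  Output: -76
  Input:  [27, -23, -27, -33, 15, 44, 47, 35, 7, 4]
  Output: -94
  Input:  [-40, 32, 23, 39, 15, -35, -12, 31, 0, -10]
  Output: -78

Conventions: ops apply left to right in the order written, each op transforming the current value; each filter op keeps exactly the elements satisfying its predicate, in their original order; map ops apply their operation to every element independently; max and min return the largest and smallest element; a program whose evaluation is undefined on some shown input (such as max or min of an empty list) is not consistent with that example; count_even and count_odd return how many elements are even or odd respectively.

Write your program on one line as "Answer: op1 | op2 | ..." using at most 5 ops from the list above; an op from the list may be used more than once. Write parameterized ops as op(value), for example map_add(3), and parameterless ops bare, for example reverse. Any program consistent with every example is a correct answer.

map_neg | map_mul(-2) | map_neg | min

Check, running the answer program on each example:
  [48, 20, -25] -> [-48, -20, 25] -> [96, 40, -50] -> [-96, -40, 50] -> -96
  [-14, 41, -48, -13, -42, 37, 2, -18] -> [14, -41, 48, 13, 42, -37, -2, 18] -> [-28, 82, -96, -26, -84, 74, 4, -36] -> [28, -82, 96, 26, 84, -74, -4, 36] -> -82
  [17, 1, 38, -1, 20, -18, -1, 24, -9] -> [-17, -1, -38, 1, -20, 18, 1, -24, 9] -> [34, 2, 76, -2, 40, -36, -2, 48, -18] -> [-34, -2, -76, 2, -40, 36, 2, -48, 18] -> -76
  [27, -23, -27, -33, 15, 44, 47, 35, 7, 4] -> [-27, 23, 27, 33, -15, -44, -47, -35, -7, -4] -> [54, -46, -54, -66, 30, 88, 94, 70, 14, 8] -> [-54, 46, 54, 66, -30, -88, -94, -70, -14, -8] -> -94
  [-40, 32, 23, 39, 15, -35, -12, 31, 0, -10] -> [40, -32, -23, -39, -15, 35, 12, -31, 0, 10] -> [-80, 64, 46, 78, 30, -70, -24, 62, 0, -20] -> [80, -64, -46, -78, -30, 70, 24, -62, 0, 20] -> -78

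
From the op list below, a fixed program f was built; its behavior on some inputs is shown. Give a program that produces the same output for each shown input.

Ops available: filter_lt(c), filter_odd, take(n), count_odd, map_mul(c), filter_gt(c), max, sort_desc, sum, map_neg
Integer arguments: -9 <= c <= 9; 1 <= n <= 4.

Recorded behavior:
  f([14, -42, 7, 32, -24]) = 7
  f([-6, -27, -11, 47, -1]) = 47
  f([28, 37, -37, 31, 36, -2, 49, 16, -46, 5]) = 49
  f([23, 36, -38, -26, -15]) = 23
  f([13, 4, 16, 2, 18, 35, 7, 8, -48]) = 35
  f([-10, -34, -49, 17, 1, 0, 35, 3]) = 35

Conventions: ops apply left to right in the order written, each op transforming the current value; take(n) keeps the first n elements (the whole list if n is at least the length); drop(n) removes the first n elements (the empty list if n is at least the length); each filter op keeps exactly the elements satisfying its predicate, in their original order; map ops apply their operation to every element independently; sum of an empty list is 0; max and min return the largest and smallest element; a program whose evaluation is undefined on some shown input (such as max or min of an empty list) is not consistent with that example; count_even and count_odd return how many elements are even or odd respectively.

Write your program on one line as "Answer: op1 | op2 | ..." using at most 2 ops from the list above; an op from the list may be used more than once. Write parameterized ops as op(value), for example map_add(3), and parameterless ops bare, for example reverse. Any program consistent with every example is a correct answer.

filter_odd | max

Check, running the answer program on each example:
  [14, -42, 7, 32, -24] -> [7] -> 7
  [-6, -27, -11, 47, -1] -> [-27, -11, 47, -1] -> 47
  [28, 37, -37, 31, 36, -2, 49, 16, -46, 5] -> [37, -37, 31, 49, 5] -> 49
  [23, 36, -38, -26, -15] -> [23, -15] -> 23
  [13, 4, 16, 2, 18, 35, 7, 8, -48] -> [13, 35, 7] -> 35
  [-10, -34, -49, 17, 1, 0, 35, 3] -> [-49, 17, 1, 35, 3] -> 35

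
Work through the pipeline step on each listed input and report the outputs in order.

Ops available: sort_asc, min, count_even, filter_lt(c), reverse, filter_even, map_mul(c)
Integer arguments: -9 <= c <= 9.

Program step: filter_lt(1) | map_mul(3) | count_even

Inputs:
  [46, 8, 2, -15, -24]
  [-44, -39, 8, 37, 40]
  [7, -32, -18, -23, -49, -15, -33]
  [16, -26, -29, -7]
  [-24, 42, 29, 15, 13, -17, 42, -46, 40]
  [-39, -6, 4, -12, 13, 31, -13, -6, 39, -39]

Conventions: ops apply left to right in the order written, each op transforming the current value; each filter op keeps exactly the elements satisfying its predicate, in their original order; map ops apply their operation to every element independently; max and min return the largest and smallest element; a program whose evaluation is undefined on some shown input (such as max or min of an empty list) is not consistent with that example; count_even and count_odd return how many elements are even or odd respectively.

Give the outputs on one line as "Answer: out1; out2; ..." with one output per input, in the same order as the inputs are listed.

Execution, op by op:
  [46, 8, 2, -15, -24] -> [-15, -24] -> [-45, -72] -> 1
  [-44, -39, 8, 37, 40] -> [-44, -39] -> [-132, -117] -> 1
  [7, -32, -18, -23, -49, -15, -33] -> [-32, -18, -23, -49, -15, -33] -> [-96, -54, -69, -147, -45, -99] -> 2
  [16, -26, -29, -7] -> [-26, -29, -7] -> [-78, -87, -21] -> 1
  [-24, 42, 29, 15, 13, -17, 42, -46, 40] -> [-24, -17, -46] -> [-72, -51, -138] -> 2
  [-39, -6, 4, -12, 13, 31, -13, -6, 39, -39] -> [-39, -6, -12, -13, -6, -39] -> [-117, -18, -36, -39, -18, -117] -> 3

1; 1; 2; 1; 2; 3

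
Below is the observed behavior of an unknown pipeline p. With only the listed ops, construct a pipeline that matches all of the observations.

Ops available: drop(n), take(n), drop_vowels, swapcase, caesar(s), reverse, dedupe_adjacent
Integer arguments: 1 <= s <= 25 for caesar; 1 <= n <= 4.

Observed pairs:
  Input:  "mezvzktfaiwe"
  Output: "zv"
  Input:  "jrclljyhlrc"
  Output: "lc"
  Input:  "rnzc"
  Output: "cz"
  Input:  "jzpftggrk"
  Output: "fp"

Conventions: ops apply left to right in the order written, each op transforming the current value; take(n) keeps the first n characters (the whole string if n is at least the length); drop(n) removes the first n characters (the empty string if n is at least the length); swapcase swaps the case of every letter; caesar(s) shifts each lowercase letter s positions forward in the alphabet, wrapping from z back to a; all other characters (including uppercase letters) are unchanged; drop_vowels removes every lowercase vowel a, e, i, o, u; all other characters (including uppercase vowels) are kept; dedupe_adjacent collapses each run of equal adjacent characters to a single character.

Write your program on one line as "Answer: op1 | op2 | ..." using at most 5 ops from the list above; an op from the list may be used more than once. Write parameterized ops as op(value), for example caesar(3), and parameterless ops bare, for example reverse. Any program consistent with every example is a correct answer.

drop_vowels | take(4) | drop(2) | reverse

Check, running the answer program on each example:
  "mezvzktfaiwe" -> "mzvzktfw" -> "mzvz" -> "vz" -> "zv"
  "jrclljyhlrc" -> "jrclljyhlrc" -> "jrcl" -> "cl" -> "lc"
  "rnzc" -> "rnzc" -> "rnzc" -> "zc" -> "cz"
  "jzpftggrk" -> "jzpftggrk" -> "jzpf" -> "pf" -> "fp"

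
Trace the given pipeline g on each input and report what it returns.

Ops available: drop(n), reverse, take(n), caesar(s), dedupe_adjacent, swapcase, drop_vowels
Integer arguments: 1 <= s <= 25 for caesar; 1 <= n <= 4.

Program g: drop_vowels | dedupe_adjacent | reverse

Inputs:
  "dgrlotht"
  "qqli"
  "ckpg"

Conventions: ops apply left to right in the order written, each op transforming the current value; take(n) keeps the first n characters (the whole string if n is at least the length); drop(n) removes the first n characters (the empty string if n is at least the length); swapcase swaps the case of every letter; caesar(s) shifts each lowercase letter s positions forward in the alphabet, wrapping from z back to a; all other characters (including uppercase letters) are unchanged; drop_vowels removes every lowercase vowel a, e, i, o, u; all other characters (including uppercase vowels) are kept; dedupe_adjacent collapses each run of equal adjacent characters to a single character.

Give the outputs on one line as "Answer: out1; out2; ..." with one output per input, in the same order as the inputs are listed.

Execution, op by op:
  "dgrlotht" -> "dgrltht" -> "dgrltht" -> "thtlrgd"
  "qqli" -> "qql" -> "ql" -> "lq"
  "ckpg" -> "ckpg" -> "ckpg" -> "gpkc"

"thtlrgd"; "lq"; "gpkc"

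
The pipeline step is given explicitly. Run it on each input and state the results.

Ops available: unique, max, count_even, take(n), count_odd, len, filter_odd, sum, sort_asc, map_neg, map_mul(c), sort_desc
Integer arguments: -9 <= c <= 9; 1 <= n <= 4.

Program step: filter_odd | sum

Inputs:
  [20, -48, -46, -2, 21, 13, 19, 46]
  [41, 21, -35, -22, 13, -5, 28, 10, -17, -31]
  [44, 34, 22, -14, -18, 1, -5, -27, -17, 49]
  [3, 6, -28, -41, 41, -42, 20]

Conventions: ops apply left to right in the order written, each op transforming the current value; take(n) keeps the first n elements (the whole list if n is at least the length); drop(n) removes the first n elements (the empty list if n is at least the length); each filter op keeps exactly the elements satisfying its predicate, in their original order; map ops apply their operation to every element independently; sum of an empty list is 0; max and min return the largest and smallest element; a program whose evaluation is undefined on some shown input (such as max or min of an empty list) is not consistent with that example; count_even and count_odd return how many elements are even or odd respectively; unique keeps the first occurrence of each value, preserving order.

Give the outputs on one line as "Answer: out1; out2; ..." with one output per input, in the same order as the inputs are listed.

Execution, op by op:
  [20, -48, -46, -2, 21, 13, 19, 46] -> [21, 13, 19] -> 53
  [41, 21, -35, -22, 13, -5, 28, 10, -17, -31] -> [41, 21, -35, 13, -5, -17, -31] -> -13
  [44, 34, 22, -14, -18, 1, -5, -27, -17, 49] -> [1, -5, -27, -17, 49] -> 1
  [3, 6, -28, -41, 41, -42, 20] -> [3, -41, 41] -> 3

53; -13; 1; 3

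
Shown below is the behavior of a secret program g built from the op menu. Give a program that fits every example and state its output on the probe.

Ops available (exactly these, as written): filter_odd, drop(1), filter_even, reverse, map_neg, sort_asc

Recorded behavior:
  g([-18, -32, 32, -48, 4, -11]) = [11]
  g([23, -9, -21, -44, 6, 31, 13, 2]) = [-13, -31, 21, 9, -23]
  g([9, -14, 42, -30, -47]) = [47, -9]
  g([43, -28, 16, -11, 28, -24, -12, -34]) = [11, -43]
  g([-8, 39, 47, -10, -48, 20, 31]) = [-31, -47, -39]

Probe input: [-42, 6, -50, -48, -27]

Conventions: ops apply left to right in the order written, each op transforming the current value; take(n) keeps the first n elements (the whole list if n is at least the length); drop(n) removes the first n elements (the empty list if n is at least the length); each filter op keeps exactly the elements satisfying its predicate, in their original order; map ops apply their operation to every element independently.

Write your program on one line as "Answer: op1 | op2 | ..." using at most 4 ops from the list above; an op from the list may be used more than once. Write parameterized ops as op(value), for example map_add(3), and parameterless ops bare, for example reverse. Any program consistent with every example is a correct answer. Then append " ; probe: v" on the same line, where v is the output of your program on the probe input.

reverse | map_neg | filter_odd ; probe: [27]

Check, running the answer program on each example:
  [-18, -32, 32, -48, 4, -11] -> [-11, 4, -48, 32, -32, -18] -> [11, -4, 48, -32, 32, 18] -> [11]
  [23, -9, -21, -44, 6, 31, 13, 2] -> [2, 13, 31, 6, -44, -21, -9, 23] -> [-2, -13, -31, -6, 44, 21, 9, -23] -> [-13, -31, 21, 9, -23]
  [9, -14, 42, -30, -47] -> [-47, -30, 42, -14, 9] -> [47, 30, -42, 14, -9] -> [47, -9]
  [43, -28, 16, -11, 28, -24, -12, -34] -> [-34, -12, -24, 28, -11, 16, -28, 43] -> [34, 12, 24, -28, 11, -16, 28, -43] -> [11, -43]
  [-8, 39, 47, -10, -48, 20, 31] -> [31, 20, -48, -10, 47, 39, -8] -> [-31, -20, 48, 10, -47, -39, 8] -> [-31, -47, -39]
  probe: [-42, 6, -50, -48, -27] -> [-27, -48, -50, 6, -42] -> [27, 48, 50, -6, 42] -> [27]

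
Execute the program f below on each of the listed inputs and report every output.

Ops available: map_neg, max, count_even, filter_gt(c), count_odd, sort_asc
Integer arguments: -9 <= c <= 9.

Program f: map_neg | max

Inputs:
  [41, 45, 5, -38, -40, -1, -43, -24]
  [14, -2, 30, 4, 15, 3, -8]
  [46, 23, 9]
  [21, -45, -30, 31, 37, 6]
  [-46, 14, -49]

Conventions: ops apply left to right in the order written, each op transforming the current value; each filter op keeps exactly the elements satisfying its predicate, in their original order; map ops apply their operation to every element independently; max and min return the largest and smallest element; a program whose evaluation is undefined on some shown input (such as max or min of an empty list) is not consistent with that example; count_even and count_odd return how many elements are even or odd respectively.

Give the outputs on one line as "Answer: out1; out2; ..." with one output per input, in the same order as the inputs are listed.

43; 8; -9; 45; 49

Execution, op by op:
  [41, 45, 5, -38, -40, -1, -43, -24] -> [-41, -45, -5, 38, 40, 1, 43, 24] -> 43
  [14, -2, 30, 4, 15, 3, -8] -> [-14, 2, -30, -4, -15, -3, 8] -> 8
  [46, 23, 9] -> [-46, -23, -9] -> -9
  [21, -45, -30, 31, 37, 6] -> [-21, 45, 30, -31, -37, -6] -> 45
  [-46, 14, -49] -> [46, -14, 49] -> 49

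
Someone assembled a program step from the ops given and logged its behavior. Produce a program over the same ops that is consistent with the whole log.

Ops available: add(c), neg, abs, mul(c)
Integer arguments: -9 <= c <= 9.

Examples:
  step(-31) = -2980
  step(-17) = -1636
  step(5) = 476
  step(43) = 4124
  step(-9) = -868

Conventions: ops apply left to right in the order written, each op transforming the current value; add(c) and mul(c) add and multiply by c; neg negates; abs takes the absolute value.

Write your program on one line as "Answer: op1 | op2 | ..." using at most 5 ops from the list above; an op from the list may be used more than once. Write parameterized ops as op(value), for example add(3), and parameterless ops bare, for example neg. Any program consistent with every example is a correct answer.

mul(4) | mul(-8) | mul(-3) | add(1) | add(-5)

Check, running the answer program on each example:
  -31 -> -124 -> 992 -> -2976 -> -2975 -> -2980
  -17 -> -68 -> 544 -> -1632 -> -1631 -> -1636
  5 -> 20 -> -160 -> 480 -> 481 -> 476
  43 -> 172 -> -1376 -> 4128 -> 4129 -> 4124
  -9 -> -36 -> 288 -> -864 -> -863 -> -868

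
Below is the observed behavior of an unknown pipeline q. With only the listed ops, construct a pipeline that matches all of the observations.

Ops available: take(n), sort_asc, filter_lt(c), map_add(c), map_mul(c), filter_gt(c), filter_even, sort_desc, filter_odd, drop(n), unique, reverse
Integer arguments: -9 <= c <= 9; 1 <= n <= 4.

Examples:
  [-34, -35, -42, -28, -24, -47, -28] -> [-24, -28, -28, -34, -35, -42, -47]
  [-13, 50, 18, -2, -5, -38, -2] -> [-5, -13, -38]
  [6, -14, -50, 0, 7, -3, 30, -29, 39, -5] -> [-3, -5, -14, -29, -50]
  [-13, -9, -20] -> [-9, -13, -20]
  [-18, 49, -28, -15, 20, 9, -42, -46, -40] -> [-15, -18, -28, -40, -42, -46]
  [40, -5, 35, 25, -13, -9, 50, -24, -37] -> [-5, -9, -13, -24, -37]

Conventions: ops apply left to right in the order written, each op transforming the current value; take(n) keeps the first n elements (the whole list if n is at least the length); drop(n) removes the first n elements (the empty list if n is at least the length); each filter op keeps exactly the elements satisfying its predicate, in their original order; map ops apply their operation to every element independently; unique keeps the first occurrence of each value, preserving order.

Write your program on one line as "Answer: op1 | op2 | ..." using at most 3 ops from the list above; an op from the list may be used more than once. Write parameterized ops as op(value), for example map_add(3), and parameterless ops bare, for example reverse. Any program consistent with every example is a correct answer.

filter_lt(3) | sort_desc | filter_lt(-2)

Check, running the answer program on each example:
  [-34, -35, -42, -28, -24, -47, -28] -> [-34, -35, -42, -28, -24, -47, -28] -> [-24, -28, -28, -34, -35, -42, -47] -> [-24, -28, -28, -34, -35, -42, -47]
  [-13, 50, 18, -2, -5, -38, -2] -> [-13, -2, -5, -38, -2] -> [-2, -2, -5, -13, -38] -> [-5, -13, -38]
  [6, -14, -50, 0, 7, -3, 30, -29, 39, -5] -> [-14, -50, 0, -3, -29, -5] -> [0, -3, -5, -14, -29, -50] -> [-3, -5, -14, -29, -50]
  [-13, -9, -20] -> [-13, -9, -20] -> [-9, -13, -20] -> [-9, -13, -20]
  [-18, 49, -28, -15, 20, 9, -42, -46, -40] -> [-18, -28, -15, -42, -46, -40] -> [-15, -18, -28, -40, -42, -46] -> [-15, -18, -28, -40, -42, -46]
  [40, -5, 35, 25, -13, -9, 50, -24, -37] -> [-5, -13, -9, -24, -37] -> [-5, -9, -13, -24, -37] -> [-5, -9, -13, -24, -37]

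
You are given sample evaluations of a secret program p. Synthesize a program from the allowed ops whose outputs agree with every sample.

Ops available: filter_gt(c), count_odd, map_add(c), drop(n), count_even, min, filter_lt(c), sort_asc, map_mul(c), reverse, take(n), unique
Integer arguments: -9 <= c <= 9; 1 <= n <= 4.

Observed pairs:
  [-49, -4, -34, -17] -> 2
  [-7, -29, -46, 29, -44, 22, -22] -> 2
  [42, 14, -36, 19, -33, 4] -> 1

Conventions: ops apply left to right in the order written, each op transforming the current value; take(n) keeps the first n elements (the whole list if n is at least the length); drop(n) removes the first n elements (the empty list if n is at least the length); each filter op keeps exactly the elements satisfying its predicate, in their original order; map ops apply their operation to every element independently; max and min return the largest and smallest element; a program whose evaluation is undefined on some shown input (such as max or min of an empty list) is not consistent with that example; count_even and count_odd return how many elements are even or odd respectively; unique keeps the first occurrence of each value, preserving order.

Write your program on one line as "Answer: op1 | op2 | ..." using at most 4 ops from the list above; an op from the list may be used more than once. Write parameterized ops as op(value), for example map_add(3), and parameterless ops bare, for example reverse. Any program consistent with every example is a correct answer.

filter_lt(4) | reverse | count_odd

Check, running the answer program on each example:
  [-49, -4, -34, -17] -> [-49, -4, -34, -17] -> [-17, -34, -4, -49] -> 2
  [-7, -29, -46, 29, -44, 22, -22] -> [-7, -29, -46, -44, -22] -> [-22, -44, -46, -29, -7] -> 2
  [42, 14, -36, 19, -33, 4] -> [-36, -33] -> [-33, -36] -> 1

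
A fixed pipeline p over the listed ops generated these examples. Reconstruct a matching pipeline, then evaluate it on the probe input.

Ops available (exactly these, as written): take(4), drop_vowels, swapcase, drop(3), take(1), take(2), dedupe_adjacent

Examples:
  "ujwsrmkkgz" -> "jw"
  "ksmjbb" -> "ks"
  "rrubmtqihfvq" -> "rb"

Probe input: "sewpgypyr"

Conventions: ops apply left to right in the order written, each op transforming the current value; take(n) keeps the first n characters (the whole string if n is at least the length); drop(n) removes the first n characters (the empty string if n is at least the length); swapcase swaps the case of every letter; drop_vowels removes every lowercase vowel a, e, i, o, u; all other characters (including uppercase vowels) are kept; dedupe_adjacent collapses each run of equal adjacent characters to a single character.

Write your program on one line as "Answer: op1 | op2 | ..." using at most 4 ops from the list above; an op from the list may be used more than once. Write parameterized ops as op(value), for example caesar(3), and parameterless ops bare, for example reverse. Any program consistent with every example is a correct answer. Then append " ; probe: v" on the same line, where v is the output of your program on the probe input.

drop_vowels | dedupe_adjacent | take(2) ; probe: "sw"

Check, running the answer program on each example:
  "ujwsrmkkgz" -> "jwsrmkkgz" -> "jwsrmkgz" -> "jw"
  "ksmjbb" -> "ksmjbb" -> "ksmjb" -> "ks"
  "rrubmtqihfvq" -> "rrbmtqhfvq" -> "rbmtqhfvq" -> "rb"
  probe: "sewpgypyr" -> "swpgypyr" -> "swpgypyr" -> "sw"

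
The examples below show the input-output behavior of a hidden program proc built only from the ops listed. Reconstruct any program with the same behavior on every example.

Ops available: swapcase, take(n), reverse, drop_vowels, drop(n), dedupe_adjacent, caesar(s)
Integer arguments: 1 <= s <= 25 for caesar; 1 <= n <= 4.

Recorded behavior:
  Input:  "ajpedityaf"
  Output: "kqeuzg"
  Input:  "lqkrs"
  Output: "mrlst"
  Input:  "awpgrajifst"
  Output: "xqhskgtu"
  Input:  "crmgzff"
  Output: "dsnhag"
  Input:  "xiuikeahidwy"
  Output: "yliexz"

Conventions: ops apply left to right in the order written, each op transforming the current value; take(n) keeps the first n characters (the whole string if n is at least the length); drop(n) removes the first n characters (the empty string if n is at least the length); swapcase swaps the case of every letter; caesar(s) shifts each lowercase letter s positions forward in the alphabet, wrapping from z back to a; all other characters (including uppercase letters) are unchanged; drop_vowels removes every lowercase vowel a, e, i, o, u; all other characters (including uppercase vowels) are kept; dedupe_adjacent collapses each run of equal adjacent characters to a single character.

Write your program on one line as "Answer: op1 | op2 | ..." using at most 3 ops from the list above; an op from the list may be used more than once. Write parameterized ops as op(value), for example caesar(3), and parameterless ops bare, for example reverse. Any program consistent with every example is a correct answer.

drop_vowels | dedupe_adjacent | caesar(1)

Check, running the answer program on each example:
  "ajpedityaf" -> "jpdtyf" -> "jpdtyf" -> "kqeuzg"
  "lqkrs" -> "lqkrs" -> "lqkrs" -> "mrlst"
  "awpgrajifst" -> "wpgrjfst" -> "wpgrjfst" -> "xqhskgtu"
  "crmgzff" -> "crmgzff" -> "crmgzf" -> "dsnhag"
  "xiuikeahidwy" -> "xkhdwy" -> "xkhdwy" -> "yliexz"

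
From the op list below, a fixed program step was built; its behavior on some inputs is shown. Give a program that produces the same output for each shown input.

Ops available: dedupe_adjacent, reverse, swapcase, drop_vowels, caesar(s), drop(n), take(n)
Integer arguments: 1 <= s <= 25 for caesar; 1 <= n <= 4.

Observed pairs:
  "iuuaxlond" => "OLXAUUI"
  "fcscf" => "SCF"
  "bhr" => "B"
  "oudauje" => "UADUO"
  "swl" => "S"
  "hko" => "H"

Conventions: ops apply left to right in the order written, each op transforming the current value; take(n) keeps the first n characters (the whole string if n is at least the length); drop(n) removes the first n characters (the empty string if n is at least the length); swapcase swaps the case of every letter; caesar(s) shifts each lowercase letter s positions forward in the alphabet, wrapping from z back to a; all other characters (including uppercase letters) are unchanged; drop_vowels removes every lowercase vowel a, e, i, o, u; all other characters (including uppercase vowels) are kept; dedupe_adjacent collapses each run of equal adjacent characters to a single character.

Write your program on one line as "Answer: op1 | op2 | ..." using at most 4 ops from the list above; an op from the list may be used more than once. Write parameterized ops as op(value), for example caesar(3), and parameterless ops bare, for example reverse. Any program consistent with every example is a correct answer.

swapcase | reverse | drop(2)

Check, running the answer program on each example:
  "iuuaxlond" -> "IUUAXLOND" -> "DNOLXAUUI" -> "OLXAUUI"
  "fcscf" -> "FCSCF" -> "FCSCF" -> "SCF"
  "bhr" -> "BHR" -> "RHB" -> "B"
  "oudauje" -> "OUDAUJE" -> "EJUADUO" -> "UADUO"
  "swl" -> "SWL" -> "LWS" -> "S"
  "hko" -> "HKO" -> "OKH" -> "H"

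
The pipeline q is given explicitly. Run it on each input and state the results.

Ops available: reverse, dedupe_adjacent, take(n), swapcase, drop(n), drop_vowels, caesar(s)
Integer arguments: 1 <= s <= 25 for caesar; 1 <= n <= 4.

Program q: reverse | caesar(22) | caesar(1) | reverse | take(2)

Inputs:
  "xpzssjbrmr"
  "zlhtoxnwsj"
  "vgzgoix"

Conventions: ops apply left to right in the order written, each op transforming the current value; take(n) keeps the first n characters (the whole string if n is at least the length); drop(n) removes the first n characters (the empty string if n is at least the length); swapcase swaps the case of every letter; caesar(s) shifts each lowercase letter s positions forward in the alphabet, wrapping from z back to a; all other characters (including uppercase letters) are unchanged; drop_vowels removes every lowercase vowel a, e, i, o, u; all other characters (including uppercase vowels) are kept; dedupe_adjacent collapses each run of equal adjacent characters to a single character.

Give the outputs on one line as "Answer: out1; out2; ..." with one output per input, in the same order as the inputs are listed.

Execution, op by op:
  "xpzssjbrmr" -> "rmrbjsszpx" -> "ninxfoovlt" -> "ojoygppwmu" -> "umwppgyojo" -> "um"
  "zlhtoxnwsj" -> "jswnxothlz" -> "fosjtkpdhv" -> "gptkulqeiw" -> "wieqluktpg" -> "wi"
  "vgzgoix" -> "xiogzgv" -> "tekcvcr" -> "ufldwds" -> "sdwdlfu" -> "sd"

"um"; "wi"; "sd"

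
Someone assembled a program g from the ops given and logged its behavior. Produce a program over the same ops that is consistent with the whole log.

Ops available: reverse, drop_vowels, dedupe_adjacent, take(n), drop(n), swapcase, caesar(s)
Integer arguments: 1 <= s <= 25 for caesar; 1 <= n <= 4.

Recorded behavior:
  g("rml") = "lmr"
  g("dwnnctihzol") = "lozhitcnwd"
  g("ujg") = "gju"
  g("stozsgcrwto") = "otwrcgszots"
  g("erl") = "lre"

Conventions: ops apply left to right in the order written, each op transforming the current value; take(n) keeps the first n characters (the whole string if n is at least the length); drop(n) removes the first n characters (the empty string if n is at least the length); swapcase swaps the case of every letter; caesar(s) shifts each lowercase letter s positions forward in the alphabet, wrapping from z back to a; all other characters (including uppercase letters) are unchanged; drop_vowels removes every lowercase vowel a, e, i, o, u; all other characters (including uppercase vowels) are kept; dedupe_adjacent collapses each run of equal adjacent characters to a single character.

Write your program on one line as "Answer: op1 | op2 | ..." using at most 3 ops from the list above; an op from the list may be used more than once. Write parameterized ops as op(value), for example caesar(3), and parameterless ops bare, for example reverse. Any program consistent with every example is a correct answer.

reverse | dedupe_adjacent

Check, running the answer program on each example:
  "rml" -> "lmr" -> "lmr"
  "dwnnctihzol" -> "lozhitcnnwd" -> "lozhitcnwd"
  "ujg" -> "gju" -> "gju"
  "stozsgcrwto" -> "otwrcgszots" -> "otwrcgszots"
  "erl" -> "lre" -> "lre"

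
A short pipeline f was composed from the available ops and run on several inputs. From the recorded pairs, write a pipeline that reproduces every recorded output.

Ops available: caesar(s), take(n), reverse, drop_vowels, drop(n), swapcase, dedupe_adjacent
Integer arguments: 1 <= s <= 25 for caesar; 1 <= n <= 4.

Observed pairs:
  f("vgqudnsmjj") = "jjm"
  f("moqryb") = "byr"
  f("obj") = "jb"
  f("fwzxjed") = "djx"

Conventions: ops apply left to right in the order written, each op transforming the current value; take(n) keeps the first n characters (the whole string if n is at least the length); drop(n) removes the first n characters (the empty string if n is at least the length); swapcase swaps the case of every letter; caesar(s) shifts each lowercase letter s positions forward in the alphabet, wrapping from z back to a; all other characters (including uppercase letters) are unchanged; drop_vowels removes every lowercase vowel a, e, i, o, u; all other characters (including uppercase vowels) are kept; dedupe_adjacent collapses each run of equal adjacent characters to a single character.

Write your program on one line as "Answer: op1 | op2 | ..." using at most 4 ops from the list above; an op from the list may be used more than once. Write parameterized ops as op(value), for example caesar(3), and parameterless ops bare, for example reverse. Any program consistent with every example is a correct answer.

drop_vowels | reverse | take(3)

Check, running the answer program on each example:
  "vgqudnsmjj" -> "vgqdnsmjj" -> "jjmsndqgv" -> "jjm"
  "moqryb" -> "mqryb" -> "byrqm" -> "byr"
  "obj" -> "bj" -> "jb" -> "jb"
  "fwzxjed" -> "fwzxjd" -> "djxzwf" -> "djx"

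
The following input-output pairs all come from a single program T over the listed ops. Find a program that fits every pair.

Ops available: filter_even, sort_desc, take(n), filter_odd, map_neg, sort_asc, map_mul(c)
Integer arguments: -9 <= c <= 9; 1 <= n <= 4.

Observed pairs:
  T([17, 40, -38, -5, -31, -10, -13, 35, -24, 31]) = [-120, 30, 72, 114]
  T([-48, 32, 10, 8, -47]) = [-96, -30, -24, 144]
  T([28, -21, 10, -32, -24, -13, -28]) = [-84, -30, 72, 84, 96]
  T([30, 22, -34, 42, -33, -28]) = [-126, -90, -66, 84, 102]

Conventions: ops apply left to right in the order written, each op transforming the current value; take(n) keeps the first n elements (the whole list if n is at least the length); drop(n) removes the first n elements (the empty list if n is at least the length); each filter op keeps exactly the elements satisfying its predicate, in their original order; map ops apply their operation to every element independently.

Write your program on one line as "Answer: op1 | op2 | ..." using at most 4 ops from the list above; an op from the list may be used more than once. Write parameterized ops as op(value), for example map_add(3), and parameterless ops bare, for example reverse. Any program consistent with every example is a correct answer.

sort_asc | sort_desc | map_mul(-3) | filter_even

Check, running the answer program on each example:
  [17, 40, -38, -5, -31, -10, -13, 35, -24, 31] -> [-38, -31, -24, -13, -10, -5, 17, 31, 35, 40] -> [40, 35, 31, 17, -5, -10, -13, -24, -31, -38] -> [-120, -105, -93, -51, 15, 30, 39, 72, 93, 114] -> [-120, 30, 72, 114]
  [-48, 32, 10, 8, -47] -> [-48, -47, 8, 10, 32] -> [32, 10, 8, -47, -48] -> [-96, -30, -24, 141, 144] -> [-96, -30, -24, 144]
  [28, -21, 10, -32, -24, -13, -28] -> [-32, -28, -24, -21, -13, 10, 28] -> [28, 10, -13, -21, -24, -28, -32] -> [-84, -30, 39, 63, 72, 84, 96] -> [-84, -30, 72, 84, 96]
  [30, 22, -34, 42, -33, -28] -> [-34, -33, -28, 22, 30, 42] -> [42, 30, 22, -28, -33, -34] -> [-126, -90, -66, 84, 99, 102] -> [-126, -90, -66, 84, 102]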